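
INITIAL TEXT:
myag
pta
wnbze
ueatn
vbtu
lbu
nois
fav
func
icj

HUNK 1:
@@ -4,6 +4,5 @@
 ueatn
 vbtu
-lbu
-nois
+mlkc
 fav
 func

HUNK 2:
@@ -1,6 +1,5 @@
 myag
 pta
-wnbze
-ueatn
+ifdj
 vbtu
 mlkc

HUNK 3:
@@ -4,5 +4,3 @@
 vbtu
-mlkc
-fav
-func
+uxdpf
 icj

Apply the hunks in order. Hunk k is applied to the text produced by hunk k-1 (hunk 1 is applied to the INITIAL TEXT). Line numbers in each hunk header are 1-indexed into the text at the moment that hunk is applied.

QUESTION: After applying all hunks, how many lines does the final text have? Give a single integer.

Answer: 6

Derivation:
Hunk 1: at line 4 remove [lbu,nois] add [mlkc] -> 9 lines: myag pta wnbze ueatn vbtu mlkc fav func icj
Hunk 2: at line 1 remove [wnbze,ueatn] add [ifdj] -> 8 lines: myag pta ifdj vbtu mlkc fav func icj
Hunk 3: at line 4 remove [mlkc,fav,func] add [uxdpf] -> 6 lines: myag pta ifdj vbtu uxdpf icj
Final line count: 6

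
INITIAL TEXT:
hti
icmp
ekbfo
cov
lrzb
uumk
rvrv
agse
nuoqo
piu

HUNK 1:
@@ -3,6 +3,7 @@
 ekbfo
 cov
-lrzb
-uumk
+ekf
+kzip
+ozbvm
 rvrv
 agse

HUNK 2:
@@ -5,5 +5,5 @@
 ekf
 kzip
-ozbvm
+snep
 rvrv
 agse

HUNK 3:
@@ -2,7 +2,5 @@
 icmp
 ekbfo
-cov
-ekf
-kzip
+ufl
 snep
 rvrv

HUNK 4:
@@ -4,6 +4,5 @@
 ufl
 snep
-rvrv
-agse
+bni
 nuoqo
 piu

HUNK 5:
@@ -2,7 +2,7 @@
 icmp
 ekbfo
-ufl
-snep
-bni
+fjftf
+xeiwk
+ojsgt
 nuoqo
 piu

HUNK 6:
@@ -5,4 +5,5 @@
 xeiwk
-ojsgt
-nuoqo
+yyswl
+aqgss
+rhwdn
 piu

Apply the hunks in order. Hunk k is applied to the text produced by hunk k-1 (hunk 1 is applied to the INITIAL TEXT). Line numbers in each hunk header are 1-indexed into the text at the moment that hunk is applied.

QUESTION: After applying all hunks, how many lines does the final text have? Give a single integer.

Hunk 1: at line 3 remove [lrzb,uumk] add [ekf,kzip,ozbvm] -> 11 lines: hti icmp ekbfo cov ekf kzip ozbvm rvrv agse nuoqo piu
Hunk 2: at line 5 remove [ozbvm] add [snep] -> 11 lines: hti icmp ekbfo cov ekf kzip snep rvrv agse nuoqo piu
Hunk 3: at line 2 remove [cov,ekf,kzip] add [ufl] -> 9 lines: hti icmp ekbfo ufl snep rvrv agse nuoqo piu
Hunk 4: at line 4 remove [rvrv,agse] add [bni] -> 8 lines: hti icmp ekbfo ufl snep bni nuoqo piu
Hunk 5: at line 2 remove [ufl,snep,bni] add [fjftf,xeiwk,ojsgt] -> 8 lines: hti icmp ekbfo fjftf xeiwk ojsgt nuoqo piu
Hunk 6: at line 5 remove [ojsgt,nuoqo] add [yyswl,aqgss,rhwdn] -> 9 lines: hti icmp ekbfo fjftf xeiwk yyswl aqgss rhwdn piu
Final line count: 9

Answer: 9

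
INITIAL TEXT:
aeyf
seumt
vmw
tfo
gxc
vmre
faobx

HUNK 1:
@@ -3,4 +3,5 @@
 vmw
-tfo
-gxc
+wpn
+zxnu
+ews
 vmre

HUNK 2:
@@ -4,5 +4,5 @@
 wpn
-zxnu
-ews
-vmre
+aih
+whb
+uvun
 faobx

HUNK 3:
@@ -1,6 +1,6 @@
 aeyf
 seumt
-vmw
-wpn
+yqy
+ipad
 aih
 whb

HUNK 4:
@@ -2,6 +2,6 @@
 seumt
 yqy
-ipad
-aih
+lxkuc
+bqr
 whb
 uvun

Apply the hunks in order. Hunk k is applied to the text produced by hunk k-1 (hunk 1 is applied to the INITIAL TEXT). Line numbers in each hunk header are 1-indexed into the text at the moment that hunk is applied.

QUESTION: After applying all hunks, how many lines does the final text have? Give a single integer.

Hunk 1: at line 3 remove [tfo,gxc] add [wpn,zxnu,ews] -> 8 lines: aeyf seumt vmw wpn zxnu ews vmre faobx
Hunk 2: at line 4 remove [zxnu,ews,vmre] add [aih,whb,uvun] -> 8 lines: aeyf seumt vmw wpn aih whb uvun faobx
Hunk 3: at line 1 remove [vmw,wpn] add [yqy,ipad] -> 8 lines: aeyf seumt yqy ipad aih whb uvun faobx
Hunk 4: at line 2 remove [ipad,aih] add [lxkuc,bqr] -> 8 lines: aeyf seumt yqy lxkuc bqr whb uvun faobx
Final line count: 8

Answer: 8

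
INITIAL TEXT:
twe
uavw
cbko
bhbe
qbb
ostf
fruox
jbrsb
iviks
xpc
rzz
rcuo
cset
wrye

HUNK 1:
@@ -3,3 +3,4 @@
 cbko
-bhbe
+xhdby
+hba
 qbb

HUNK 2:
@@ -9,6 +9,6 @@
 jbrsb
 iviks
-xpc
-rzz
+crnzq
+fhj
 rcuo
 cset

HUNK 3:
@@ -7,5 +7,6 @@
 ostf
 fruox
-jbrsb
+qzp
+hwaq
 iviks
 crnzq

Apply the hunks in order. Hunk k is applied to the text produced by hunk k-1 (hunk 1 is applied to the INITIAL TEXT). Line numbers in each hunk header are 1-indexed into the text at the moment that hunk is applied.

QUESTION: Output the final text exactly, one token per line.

Hunk 1: at line 3 remove [bhbe] add [xhdby,hba] -> 15 lines: twe uavw cbko xhdby hba qbb ostf fruox jbrsb iviks xpc rzz rcuo cset wrye
Hunk 2: at line 9 remove [xpc,rzz] add [crnzq,fhj] -> 15 lines: twe uavw cbko xhdby hba qbb ostf fruox jbrsb iviks crnzq fhj rcuo cset wrye
Hunk 3: at line 7 remove [jbrsb] add [qzp,hwaq] -> 16 lines: twe uavw cbko xhdby hba qbb ostf fruox qzp hwaq iviks crnzq fhj rcuo cset wrye

Answer: twe
uavw
cbko
xhdby
hba
qbb
ostf
fruox
qzp
hwaq
iviks
crnzq
fhj
rcuo
cset
wrye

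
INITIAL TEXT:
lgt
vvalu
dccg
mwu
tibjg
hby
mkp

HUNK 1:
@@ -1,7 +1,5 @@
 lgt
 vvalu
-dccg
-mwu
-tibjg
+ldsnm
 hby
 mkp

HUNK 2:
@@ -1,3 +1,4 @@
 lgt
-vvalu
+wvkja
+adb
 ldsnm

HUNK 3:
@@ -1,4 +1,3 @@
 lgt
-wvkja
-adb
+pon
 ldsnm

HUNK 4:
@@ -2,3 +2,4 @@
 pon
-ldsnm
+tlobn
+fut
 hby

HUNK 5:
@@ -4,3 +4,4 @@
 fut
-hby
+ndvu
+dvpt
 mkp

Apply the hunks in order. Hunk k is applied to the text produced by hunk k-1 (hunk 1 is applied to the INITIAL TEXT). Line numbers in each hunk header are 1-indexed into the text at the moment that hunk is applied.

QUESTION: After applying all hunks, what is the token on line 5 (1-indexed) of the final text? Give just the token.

Hunk 1: at line 1 remove [dccg,mwu,tibjg] add [ldsnm] -> 5 lines: lgt vvalu ldsnm hby mkp
Hunk 2: at line 1 remove [vvalu] add [wvkja,adb] -> 6 lines: lgt wvkja adb ldsnm hby mkp
Hunk 3: at line 1 remove [wvkja,adb] add [pon] -> 5 lines: lgt pon ldsnm hby mkp
Hunk 4: at line 2 remove [ldsnm] add [tlobn,fut] -> 6 lines: lgt pon tlobn fut hby mkp
Hunk 5: at line 4 remove [hby] add [ndvu,dvpt] -> 7 lines: lgt pon tlobn fut ndvu dvpt mkp
Final line 5: ndvu

Answer: ndvu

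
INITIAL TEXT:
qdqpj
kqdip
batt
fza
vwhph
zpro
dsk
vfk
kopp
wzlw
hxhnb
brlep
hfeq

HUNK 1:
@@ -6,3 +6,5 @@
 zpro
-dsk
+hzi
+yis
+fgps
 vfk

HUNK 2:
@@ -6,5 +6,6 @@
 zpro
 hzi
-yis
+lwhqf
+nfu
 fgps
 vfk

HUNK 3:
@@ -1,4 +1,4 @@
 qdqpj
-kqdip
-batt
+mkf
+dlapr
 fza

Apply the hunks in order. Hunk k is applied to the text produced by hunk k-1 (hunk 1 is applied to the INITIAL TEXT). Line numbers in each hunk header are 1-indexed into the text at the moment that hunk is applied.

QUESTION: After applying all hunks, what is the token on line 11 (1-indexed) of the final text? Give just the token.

Hunk 1: at line 6 remove [dsk] add [hzi,yis,fgps] -> 15 lines: qdqpj kqdip batt fza vwhph zpro hzi yis fgps vfk kopp wzlw hxhnb brlep hfeq
Hunk 2: at line 6 remove [yis] add [lwhqf,nfu] -> 16 lines: qdqpj kqdip batt fza vwhph zpro hzi lwhqf nfu fgps vfk kopp wzlw hxhnb brlep hfeq
Hunk 3: at line 1 remove [kqdip,batt] add [mkf,dlapr] -> 16 lines: qdqpj mkf dlapr fza vwhph zpro hzi lwhqf nfu fgps vfk kopp wzlw hxhnb brlep hfeq
Final line 11: vfk

Answer: vfk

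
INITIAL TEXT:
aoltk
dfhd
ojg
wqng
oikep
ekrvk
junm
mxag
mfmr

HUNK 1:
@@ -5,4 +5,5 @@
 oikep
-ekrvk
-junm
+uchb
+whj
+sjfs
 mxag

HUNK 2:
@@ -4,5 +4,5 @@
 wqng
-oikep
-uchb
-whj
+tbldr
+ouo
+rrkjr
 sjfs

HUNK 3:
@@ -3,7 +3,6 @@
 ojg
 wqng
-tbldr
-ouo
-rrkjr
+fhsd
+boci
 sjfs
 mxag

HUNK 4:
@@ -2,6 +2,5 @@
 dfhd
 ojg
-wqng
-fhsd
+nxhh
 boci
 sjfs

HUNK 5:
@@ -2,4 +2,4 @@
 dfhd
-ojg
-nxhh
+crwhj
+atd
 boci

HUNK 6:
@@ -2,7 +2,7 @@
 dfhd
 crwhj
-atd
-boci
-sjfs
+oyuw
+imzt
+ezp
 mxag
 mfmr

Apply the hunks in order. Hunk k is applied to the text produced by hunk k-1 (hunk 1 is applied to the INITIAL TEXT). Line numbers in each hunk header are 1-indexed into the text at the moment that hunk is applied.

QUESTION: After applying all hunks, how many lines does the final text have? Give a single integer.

Hunk 1: at line 5 remove [ekrvk,junm] add [uchb,whj,sjfs] -> 10 lines: aoltk dfhd ojg wqng oikep uchb whj sjfs mxag mfmr
Hunk 2: at line 4 remove [oikep,uchb,whj] add [tbldr,ouo,rrkjr] -> 10 lines: aoltk dfhd ojg wqng tbldr ouo rrkjr sjfs mxag mfmr
Hunk 3: at line 3 remove [tbldr,ouo,rrkjr] add [fhsd,boci] -> 9 lines: aoltk dfhd ojg wqng fhsd boci sjfs mxag mfmr
Hunk 4: at line 2 remove [wqng,fhsd] add [nxhh] -> 8 lines: aoltk dfhd ojg nxhh boci sjfs mxag mfmr
Hunk 5: at line 2 remove [ojg,nxhh] add [crwhj,atd] -> 8 lines: aoltk dfhd crwhj atd boci sjfs mxag mfmr
Hunk 6: at line 2 remove [atd,boci,sjfs] add [oyuw,imzt,ezp] -> 8 lines: aoltk dfhd crwhj oyuw imzt ezp mxag mfmr
Final line count: 8

Answer: 8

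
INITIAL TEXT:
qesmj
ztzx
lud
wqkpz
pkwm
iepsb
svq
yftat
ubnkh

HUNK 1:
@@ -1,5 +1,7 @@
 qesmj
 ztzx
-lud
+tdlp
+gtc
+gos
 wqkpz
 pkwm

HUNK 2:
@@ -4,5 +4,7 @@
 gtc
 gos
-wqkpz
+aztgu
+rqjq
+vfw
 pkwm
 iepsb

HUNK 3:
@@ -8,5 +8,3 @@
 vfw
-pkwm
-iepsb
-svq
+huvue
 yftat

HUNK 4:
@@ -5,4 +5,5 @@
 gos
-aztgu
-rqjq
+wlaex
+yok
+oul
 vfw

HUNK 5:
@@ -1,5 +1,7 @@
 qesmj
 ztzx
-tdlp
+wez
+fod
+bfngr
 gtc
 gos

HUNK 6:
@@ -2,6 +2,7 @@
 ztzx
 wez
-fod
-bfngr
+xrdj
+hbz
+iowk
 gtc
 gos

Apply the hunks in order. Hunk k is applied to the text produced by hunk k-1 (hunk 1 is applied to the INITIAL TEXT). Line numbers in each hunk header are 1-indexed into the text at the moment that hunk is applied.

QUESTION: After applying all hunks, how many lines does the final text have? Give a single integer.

Answer: 15

Derivation:
Hunk 1: at line 1 remove [lud] add [tdlp,gtc,gos] -> 11 lines: qesmj ztzx tdlp gtc gos wqkpz pkwm iepsb svq yftat ubnkh
Hunk 2: at line 4 remove [wqkpz] add [aztgu,rqjq,vfw] -> 13 lines: qesmj ztzx tdlp gtc gos aztgu rqjq vfw pkwm iepsb svq yftat ubnkh
Hunk 3: at line 8 remove [pkwm,iepsb,svq] add [huvue] -> 11 lines: qesmj ztzx tdlp gtc gos aztgu rqjq vfw huvue yftat ubnkh
Hunk 4: at line 5 remove [aztgu,rqjq] add [wlaex,yok,oul] -> 12 lines: qesmj ztzx tdlp gtc gos wlaex yok oul vfw huvue yftat ubnkh
Hunk 5: at line 1 remove [tdlp] add [wez,fod,bfngr] -> 14 lines: qesmj ztzx wez fod bfngr gtc gos wlaex yok oul vfw huvue yftat ubnkh
Hunk 6: at line 2 remove [fod,bfngr] add [xrdj,hbz,iowk] -> 15 lines: qesmj ztzx wez xrdj hbz iowk gtc gos wlaex yok oul vfw huvue yftat ubnkh
Final line count: 15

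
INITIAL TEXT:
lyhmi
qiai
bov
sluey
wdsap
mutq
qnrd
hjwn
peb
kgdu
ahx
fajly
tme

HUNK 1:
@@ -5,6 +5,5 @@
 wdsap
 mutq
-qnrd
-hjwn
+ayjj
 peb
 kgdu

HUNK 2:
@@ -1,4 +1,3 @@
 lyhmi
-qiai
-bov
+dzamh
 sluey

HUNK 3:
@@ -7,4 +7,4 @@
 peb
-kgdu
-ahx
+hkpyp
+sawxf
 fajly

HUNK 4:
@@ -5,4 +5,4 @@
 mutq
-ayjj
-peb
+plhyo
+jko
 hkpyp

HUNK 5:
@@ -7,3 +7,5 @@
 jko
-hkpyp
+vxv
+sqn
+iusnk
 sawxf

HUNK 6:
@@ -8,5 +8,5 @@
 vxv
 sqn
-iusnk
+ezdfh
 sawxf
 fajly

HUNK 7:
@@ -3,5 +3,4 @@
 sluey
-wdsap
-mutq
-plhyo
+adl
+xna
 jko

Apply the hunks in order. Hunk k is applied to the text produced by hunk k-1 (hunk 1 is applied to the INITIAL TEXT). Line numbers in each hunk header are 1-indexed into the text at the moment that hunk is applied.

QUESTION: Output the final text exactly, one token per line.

Hunk 1: at line 5 remove [qnrd,hjwn] add [ayjj] -> 12 lines: lyhmi qiai bov sluey wdsap mutq ayjj peb kgdu ahx fajly tme
Hunk 2: at line 1 remove [qiai,bov] add [dzamh] -> 11 lines: lyhmi dzamh sluey wdsap mutq ayjj peb kgdu ahx fajly tme
Hunk 3: at line 7 remove [kgdu,ahx] add [hkpyp,sawxf] -> 11 lines: lyhmi dzamh sluey wdsap mutq ayjj peb hkpyp sawxf fajly tme
Hunk 4: at line 5 remove [ayjj,peb] add [plhyo,jko] -> 11 lines: lyhmi dzamh sluey wdsap mutq plhyo jko hkpyp sawxf fajly tme
Hunk 5: at line 7 remove [hkpyp] add [vxv,sqn,iusnk] -> 13 lines: lyhmi dzamh sluey wdsap mutq plhyo jko vxv sqn iusnk sawxf fajly tme
Hunk 6: at line 8 remove [iusnk] add [ezdfh] -> 13 lines: lyhmi dzamh sluey wdsap mutq plhyo jko vxv sqn ezdfh sawxf fajly tme
Hunk 7: at line 3 remove [wdsap,mutq,plhyo] add [adl,xna] -> 12 lines: lyhmi dzamh sluey adl xna jko vxv sqn ezdfh sawxf fajly tme

Answer: lyhmi
dzamh
sluey
adl
xna
jko
vxv
sqn
ezdfh
sawxf
fajly
tme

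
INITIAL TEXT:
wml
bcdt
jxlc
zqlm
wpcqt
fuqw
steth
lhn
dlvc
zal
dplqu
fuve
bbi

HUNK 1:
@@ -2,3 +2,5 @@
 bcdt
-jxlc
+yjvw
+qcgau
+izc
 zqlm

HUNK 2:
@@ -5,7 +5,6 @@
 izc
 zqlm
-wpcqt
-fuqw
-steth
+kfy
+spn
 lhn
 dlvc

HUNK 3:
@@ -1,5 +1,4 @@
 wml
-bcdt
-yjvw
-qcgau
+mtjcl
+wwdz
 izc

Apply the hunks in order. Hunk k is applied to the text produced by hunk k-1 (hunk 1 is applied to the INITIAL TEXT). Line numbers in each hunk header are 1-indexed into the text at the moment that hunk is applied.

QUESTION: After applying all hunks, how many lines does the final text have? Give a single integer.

Answer: 13

Derivation:
Hunk 1: at line 2 remove [jxlc] add [yjvw,qcgau,izc] -> 15 lines: wml bcdt yjvw qcgau izc zqlm wpcqt fuqw steth lhn dlvc zal dplqu fuve bbi
Hunk 2: at line 5 remove [wpcqt,fuqw,steth] add [kfy,spn] -> 14 lines: wml bcdt yjvw qcgau izc zqlm kfy spn lhn dlvc zal dplqu fuve bbi
Hunk 3: at line 1 remove [bcdt,yjvw,qcgau] add [mtjcl,wwdz] -> 13 lines: wml mtjcl wwdz izc zqlm kfy spn lhn dlvc zal dplqu fuve bbi
Final line count: 13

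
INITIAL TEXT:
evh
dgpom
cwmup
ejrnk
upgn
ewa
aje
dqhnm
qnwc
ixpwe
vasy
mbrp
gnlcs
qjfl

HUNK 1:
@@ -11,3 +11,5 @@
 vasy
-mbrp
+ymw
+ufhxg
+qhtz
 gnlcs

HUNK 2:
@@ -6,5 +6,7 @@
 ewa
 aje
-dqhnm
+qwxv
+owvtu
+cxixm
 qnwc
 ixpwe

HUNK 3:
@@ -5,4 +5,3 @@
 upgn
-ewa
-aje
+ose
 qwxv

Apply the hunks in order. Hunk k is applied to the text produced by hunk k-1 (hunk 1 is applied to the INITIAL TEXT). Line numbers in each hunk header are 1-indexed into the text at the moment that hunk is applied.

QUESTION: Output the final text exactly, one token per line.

Hunk 1: at line 11 remove [mbrp] add [ymw,ufhxg,qhtz] -> 16 lines: evh dgpom cwmup ejrnk upgn ewa aje dqhnm qnwc ixpwe vasy ymw ufhxg qhtz gnlcs qjfl
Hunk 2: at line 6 remove [dqhnm] add [qwxv,owvtu,cxixm] -> 18 lines: evh dgpom cwmup ejrnk upgn ewa aje qwxv owvtu cxixm qnwc ixpwe vasy ymw ufhxg qhtz gnlcs qjfl
Hunk 3: at line 5 remove [ewa,aje] add [ose] -> 17 lines: evh dgpom cwmup ejrnk upgn ose qwxv owvtu cxixm qnwc ixpwe vasy ymw ufhxg qhtz gnlcs qjfl

Answer: evh
dgpom
cwmup
ejrnk
upgn
ose
qwxv
owvtu
cxixm
qnwc
ixpwe
vasy
ymw
ufhxg
qhtz
gnlcs
qjfl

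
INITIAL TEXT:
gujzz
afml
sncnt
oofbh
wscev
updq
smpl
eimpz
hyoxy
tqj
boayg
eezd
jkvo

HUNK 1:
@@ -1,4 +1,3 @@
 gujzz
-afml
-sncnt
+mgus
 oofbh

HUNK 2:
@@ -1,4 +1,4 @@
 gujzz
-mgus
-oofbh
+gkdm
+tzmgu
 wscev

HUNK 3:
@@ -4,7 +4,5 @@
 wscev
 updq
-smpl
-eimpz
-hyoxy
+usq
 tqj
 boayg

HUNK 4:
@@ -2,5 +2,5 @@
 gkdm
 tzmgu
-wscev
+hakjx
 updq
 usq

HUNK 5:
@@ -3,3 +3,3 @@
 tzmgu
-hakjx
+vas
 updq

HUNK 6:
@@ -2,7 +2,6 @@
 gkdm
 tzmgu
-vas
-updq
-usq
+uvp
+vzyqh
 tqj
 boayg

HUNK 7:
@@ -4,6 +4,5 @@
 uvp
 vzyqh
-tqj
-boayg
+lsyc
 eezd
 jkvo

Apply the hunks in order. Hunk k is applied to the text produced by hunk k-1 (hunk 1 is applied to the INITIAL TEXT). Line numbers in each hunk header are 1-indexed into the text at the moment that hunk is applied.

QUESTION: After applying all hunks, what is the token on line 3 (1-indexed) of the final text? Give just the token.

Hunk 1: at line 1 remove [afml,sncnt] add [mgus] -> 12 lines: gujzz mgus oofbh wscev updq smpl eimpz hyoxy tqj boayg eezd jkvo
Hunk 2: at line 1 remove [mgus,oofbh] add [gkdm,tzmgu] -> 12 lines: gujzz gkdm tzmgu wscev updq smpl eimpz hyoxy tqj boayg eezd jkvo
Hunk 3: at line 4 remove [smpl,eimpz,hyoxy] add [usq] -> 10 lines: gujzz gkdm tzmgu wscev updq usq tqj boayg eezd jkvo
Hunk 4: at line 2 remove [wscev] add [hakjx] -> 10 lines: gujzz gkdm tzmgu hakjx updq usq tqj boayg eezd jkvo
Hunk 5: at line 3 remove [hakjx] add [vas] -> 10 lines: gujzz gkdm tzmgu vas updq usq tqj boayg eezd jkvo
Hunk 6: at line 2 remove [vas,updq,usq] add [uvp,vzyqh] -> 9 lines: gujzz gkdm tzmgu uvp vzyqh tqj boayg eezd jkvo
Hunk 7: at line 4 remove [tqj,boayg] add [lsyc] -> 8 lines: gujzz gkdm tzmgu uvp vzyqh lsyc eezd jkvo
Final line 3: tzmgu

Answer: tzmgu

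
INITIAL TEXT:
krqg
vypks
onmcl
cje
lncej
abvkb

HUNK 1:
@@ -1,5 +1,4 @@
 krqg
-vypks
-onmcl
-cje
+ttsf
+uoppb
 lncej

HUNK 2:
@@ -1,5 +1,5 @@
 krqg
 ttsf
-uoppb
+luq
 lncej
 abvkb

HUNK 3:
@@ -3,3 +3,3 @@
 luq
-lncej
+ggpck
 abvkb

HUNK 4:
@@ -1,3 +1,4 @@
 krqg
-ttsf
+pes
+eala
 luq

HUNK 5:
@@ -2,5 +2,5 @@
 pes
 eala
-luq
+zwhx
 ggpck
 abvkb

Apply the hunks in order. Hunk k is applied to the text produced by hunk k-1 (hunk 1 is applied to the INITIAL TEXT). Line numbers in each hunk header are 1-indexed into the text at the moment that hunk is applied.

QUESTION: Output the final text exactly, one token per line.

Hunk 1: at line 1 remove [vypks,onmcl,cje] add [ttsf,uoppb] -> 5 lines: krqg ttsf uoppb lncej abvkb
Hunk 2: at line 1 remove [uoppb] add [luq] -> 5 lines: krqg ttsf luq lncej abvkb
Hunk 3: at line 3 remove [lncej] add [ggpck] -> 5 lines: krqg ttsf luq ggpck abvkb
Hunk 4: at line 1 remove [ttsf] add [pes,eala] -> 6 lines: krqg pes eala luq ggpck abvkb
Hunk 5: at line 2 remove [luq] add [zwhx] -> 6 lines: krqg pes eala zwhx ggpck abvkb

Answer: krqg
pes
eala
zwhx
ggpck
abvkb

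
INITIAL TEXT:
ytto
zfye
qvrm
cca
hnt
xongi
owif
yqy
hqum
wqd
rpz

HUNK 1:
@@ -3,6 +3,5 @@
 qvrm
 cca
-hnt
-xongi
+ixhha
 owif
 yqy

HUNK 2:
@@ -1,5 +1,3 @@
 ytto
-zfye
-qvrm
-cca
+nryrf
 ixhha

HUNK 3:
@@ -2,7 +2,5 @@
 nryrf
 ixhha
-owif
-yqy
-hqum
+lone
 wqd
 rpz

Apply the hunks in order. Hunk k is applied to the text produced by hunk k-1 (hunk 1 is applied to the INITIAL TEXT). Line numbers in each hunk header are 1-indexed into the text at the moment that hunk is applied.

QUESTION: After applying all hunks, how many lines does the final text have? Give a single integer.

Answer: 6

Derivation:
Hunk 1: at line 3 remove [hnt,xongi] add [ixhha] -> 10 lines: ytto zfye qvrm cca ixhha owif yqy hqum wqd rpz
Hunk 2: at line 1 remove [zfye,qvrm,cca] add [nryrf] -> 8 lines: ytto nryrf ixhha owif yqy hqum wqd rpz
Hunk 3: at line 2 remove [owif,yqy,hqum] add [lone] -> 6 lines: ytto nryrf ixhha lone wqd rpz
Final line count: 6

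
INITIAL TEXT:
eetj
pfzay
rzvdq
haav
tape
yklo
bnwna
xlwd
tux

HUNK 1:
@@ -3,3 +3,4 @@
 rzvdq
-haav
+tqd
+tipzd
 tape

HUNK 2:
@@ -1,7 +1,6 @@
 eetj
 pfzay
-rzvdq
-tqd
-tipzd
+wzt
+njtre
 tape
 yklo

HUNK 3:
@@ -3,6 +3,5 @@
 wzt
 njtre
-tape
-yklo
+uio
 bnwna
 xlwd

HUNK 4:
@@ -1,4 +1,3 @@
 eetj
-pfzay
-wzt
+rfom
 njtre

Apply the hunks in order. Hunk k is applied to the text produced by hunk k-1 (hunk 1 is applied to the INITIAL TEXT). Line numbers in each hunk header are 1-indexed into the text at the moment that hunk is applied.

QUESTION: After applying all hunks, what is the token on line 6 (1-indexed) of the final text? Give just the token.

Hunk 1: at line 3 remove [haav] add [tqd,tipzd] -> 10 lines: eetj pfzay rzvdq tqd tipzd tape yklo bnwna xlwd tux
Hunk 2: at line 1 remove [rzvdq,tqd,tipzd] add [wzt,njtre] -> 9 lines: eetj pfzay wzt njtre tape yklo bnwna xlwd tux
Hunk 3: at line 3 remove [tape,yklo] add [uio] -> 8 lines: eetj pfzay wzt njtre uio bnwna xlwd tux
Hunk 4: at line 1 remove [pfzay,wzt] add [rfom] -> 7 lines: eetj rfom njtre uio bnwna xlwd tux
Final line 6: xlwd

Answer: xlwd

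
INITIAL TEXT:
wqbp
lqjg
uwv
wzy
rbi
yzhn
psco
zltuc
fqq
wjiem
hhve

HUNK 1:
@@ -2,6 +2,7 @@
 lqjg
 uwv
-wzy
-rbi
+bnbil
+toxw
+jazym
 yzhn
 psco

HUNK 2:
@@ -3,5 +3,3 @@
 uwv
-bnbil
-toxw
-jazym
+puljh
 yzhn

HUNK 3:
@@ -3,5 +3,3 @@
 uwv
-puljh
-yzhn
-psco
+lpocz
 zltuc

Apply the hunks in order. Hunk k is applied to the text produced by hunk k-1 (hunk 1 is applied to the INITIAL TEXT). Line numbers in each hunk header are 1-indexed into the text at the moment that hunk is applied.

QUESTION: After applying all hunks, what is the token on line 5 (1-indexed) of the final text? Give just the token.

Hunk 1: at line 2 remove [wzy,rbi] add [bnbil,toxw,jazym] -> 12 lines: wqbp lqjg uwv bnbil toxw jazym yzhn psco zltuc fqq wjiem hhve
Hunk 2: at line 3 remove [bnbil,toxw,jazym] add [puljh] -> 10 lines: wqbp lqjg uwv puljh yzhn psco zltuc fqq wjiem hhve
Hunk 3: at line 3 remove [puljh,yzhn,psco] add [lpocz] -> 8 lines: wqbp lqjg uwv lpocz zltuc fqq wjiem hhve
Final line 5: zltuc

Answer: zltuc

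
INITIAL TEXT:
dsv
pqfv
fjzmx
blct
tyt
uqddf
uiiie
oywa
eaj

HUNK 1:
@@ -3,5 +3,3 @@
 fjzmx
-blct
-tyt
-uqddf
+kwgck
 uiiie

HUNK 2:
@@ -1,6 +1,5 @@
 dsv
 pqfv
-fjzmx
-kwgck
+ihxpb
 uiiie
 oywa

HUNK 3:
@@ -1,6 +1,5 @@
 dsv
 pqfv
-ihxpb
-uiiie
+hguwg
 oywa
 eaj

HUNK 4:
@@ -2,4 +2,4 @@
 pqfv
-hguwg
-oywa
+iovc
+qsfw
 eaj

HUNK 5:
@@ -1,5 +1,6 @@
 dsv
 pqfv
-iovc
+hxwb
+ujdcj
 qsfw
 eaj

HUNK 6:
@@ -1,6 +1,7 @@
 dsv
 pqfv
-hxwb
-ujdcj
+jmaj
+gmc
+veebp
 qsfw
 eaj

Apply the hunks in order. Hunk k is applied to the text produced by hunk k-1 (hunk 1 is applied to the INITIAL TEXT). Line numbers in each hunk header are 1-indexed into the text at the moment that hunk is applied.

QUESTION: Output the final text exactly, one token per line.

Hunk 1: at line 3 remove [blct,tyt,uqddf] add [kwgck] -> 7 lines: dsv pqfv fjzmx kwgck uiiie oywa eaj
Hunk 2: at line 1 remove [fjzmx,kwgck] add [ihxpb] -> 6 lines: dsv pqfv ihxpb uiiie oywa eaj
Hunk 3: at line 1 remove [ihxpb,uiiie] add [hguwg] -> 5 lines: dsv pqfv hguwg oywa eaj
Hunk 4: at line 2 remove [hguwg,oywa] add [iovc,qsfw] -> 5 lines: dsv pqfv iovc qsfw eaj
Hunk 5: at line 1 remove [iovc] add [hxwb,ujdcj] -> 6 lines: dsv pqfv hxwb ujdcj qsfw eaj
Hunk 6: at line 1 remove [hxwb,ujdcj] add [jmaj,gmc,veebp] -> 7 lines: dsv pqfv jmaj gmc veebp qsfw eaj

Answer: dsv
pqfv
jmaj
gmc
veebp
qsfw
eaj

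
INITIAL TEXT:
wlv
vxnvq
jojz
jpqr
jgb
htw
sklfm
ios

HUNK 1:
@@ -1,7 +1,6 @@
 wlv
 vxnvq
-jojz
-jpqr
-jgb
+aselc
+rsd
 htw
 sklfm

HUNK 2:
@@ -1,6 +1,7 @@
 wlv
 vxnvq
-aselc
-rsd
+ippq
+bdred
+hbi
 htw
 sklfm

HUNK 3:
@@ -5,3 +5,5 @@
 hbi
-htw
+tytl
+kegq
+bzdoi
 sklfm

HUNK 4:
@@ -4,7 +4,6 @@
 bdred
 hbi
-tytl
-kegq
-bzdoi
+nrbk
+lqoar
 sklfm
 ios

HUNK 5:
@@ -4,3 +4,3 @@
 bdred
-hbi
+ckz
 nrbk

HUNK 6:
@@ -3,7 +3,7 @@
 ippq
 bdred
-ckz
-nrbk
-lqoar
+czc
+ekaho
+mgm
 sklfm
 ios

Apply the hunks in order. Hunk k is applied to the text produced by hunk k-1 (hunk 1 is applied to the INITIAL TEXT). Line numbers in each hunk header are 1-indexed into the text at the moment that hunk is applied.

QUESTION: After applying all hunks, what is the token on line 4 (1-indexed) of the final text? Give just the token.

Answer: bdred

Derivation:
Hunk 1: at line 1 remove [jojz,jpqr,jgb] add [aselc,rsd] -> 7 lines: wlv vxnvq aselc rsd htw sklfm ios
Hunk 2: at line 1 remove [aselc,rsd] add [ippq,bdred,hbi] -> 8 lines: wlv vxnvq ippq bdred hbi htw sklfm ios
Hunk 3: at line 5 remove [htw] add [tytl,kegq,bzdoi] -> 10 lines: wlv vxnvq ippq bdred hbi tytl kegq bzdoi sklfm ios
Hunk 4: at line 4 remove [tytl,kegq,bzdoi] add [nrbk,lqoar] -> 9 lines: wlv vxnvq ippq bdred hbi nrbk lqoar sklfm ios
Hunk 5: at line 4 remove [hbi] add [ckz] -> 9 lines: wlv vxnvq ippq bdred ckz nrbk lqoar sklfm ios
Hunk 6: at line 3 remove [ckz,nrbk,lqoar] add [czc,ekaho,mgm] -> 9 lines: wlv vxnvq ippq bdred czc ekaho mgm sklfm ios
Final line 4: bdred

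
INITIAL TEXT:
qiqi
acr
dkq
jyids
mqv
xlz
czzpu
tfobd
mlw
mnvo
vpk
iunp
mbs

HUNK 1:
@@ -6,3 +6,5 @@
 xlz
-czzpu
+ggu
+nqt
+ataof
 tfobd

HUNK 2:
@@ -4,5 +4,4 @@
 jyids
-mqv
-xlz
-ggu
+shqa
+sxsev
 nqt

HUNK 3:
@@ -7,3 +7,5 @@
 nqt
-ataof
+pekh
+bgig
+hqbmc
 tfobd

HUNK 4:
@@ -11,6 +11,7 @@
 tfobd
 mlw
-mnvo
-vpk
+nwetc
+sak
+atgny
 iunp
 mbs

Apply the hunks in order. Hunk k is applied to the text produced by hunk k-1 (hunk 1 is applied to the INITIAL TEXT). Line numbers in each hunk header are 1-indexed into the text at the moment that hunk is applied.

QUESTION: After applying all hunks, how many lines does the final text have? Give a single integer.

Answer: 17

Derivation:
Hunk 1: at line 6 remove [czzpu] add [ggu,nqt,ataof] -> 15 lines: qiqi acr dkq jyids mqv xlz ggu nqt ataof tfobd mlw mnvo vpk iunp mbs
Hunk 2: at line 4 remove [mqv,xlz,ggu] add [shqa,sxsev] -> 14 lines: qiqi acr dkq jyids shqa sxsev nqt ataof tfobd mlw mnvo vpk iunp mbs
Hunk 3: at line 7 remove [ataof] add [pekh,bgig,hqbmc] -> 16 lines: qiqi acr dkq jyids shqa sxsev nqt pekh bgig hqbmc tfobd mlw mnvo vpk iunp mbs
Hunk 4: at line 11 remove [mnvo,vpk] add [nwetc,sak,atgny] -> 17 lines: qiqi acr dkq jyids shqa sxsev nqt pekh bgig hqbmc tfobd mlw nwetc sak atgny iunp mbs
Final line count: 17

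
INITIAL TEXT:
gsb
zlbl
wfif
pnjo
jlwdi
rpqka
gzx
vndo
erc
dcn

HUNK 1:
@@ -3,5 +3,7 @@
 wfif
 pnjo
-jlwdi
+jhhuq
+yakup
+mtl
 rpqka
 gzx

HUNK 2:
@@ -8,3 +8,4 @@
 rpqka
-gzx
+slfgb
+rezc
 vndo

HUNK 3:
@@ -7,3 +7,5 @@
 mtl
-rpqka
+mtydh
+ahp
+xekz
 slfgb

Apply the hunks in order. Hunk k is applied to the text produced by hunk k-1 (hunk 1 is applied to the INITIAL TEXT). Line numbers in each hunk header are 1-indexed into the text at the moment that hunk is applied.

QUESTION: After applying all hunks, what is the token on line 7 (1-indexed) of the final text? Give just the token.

Hunk 1: at line 3 remove [jlwdi] add [jhhuq,yakup,mtl] -> 12 lines: gsb zlbl wfif pnjo jhhuq yakup mtl rpqka gzx vndo erc dcn
Hunk 2: at line 8 remove [gzx] add [slfgb,rezc] -> 13 lines: gsb zlbl wfif pnjo jhhuq yakup mtl rpqka slfgb rezc vndo erc dcn
Hunk 3: at line 7 remove [rpqka] add [mtydh,ahp,xekz] -> 15 lines: gsb zlbl wfif pnjo jhhuq yakup mtl mtydh ahp xekz slfgb rezc vndo erc dcn
Final line 7: mtl

Answer: mtl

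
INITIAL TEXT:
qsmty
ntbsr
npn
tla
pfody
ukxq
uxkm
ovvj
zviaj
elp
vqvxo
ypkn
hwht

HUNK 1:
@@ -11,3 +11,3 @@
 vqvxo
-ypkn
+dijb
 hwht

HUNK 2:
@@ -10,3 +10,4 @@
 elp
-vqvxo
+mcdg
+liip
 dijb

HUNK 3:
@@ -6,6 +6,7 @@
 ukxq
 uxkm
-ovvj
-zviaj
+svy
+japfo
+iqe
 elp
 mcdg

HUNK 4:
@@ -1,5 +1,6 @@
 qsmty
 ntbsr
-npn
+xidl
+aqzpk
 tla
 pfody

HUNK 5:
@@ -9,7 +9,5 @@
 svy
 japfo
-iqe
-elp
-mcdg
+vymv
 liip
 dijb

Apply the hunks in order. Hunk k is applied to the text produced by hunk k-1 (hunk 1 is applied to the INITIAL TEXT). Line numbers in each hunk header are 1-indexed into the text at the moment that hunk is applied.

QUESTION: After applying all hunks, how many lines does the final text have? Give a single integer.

Answer: 14

Derivation:
Hunk 1: at line 11 remove [ypkn] add [dijb] -> 13 lines: qsmty ntbsr npn tla pfody ukxq uxkm ovvj zviaj elp vqvxo dijb hwht
Hunk 2: at line 10 remove [vqvxo] add [mcdg,liip] -> 14 lines: qsmty ntbsr npn tla pfody ukxq uxkm ovvj zviaj elp mcdg liip dijb hwht
Hunk 3: at line 6 remove [ovvj,zviaj] add [svy,japfo,iqe] -> 15 lines: qsmty ntbsr npn tla pfody ukxq uxkm svy japfo iqe elp mcdg liip dijb hwht
Hunk 4: at line 1 remove [npn] add [xidl,aqzpk] -> 16 lines: qsmty ntbsr xidl aqzpk tla pfody ukxq uxkm svy japfo iqe elp mcdg liip dijb hwht
Hunk 5: at line 9 remove [iqe,elp,mcdg] add [vymv] -> 14 lines: qsmty ntbsr xidl aqzpk tla pfody ukxq uxkm svy japfo vymv liip dijb hwht
Final line count: 14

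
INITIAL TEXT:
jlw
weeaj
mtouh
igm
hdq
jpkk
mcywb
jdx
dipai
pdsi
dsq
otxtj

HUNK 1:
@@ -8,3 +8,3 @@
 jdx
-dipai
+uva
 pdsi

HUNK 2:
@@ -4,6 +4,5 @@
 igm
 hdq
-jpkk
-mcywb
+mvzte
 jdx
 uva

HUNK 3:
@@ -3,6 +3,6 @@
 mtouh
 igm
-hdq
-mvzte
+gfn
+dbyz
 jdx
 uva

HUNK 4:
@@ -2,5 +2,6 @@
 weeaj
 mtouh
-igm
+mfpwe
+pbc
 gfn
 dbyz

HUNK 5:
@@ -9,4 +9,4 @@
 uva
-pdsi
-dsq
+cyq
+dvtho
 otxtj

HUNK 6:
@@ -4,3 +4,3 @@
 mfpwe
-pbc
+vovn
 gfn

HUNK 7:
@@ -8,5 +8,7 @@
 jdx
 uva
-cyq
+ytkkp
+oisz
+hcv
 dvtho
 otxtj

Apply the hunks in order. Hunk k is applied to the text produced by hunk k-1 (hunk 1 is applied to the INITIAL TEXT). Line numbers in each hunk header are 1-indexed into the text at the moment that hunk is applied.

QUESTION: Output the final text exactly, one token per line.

Answer: jlw
weeaj
mtouh
mfpwe
vovn
gfn
dbyz
jdx
uva
ytkkp
oisz
hcv
dvtho
otxtj

Derivation:
Hunk 1: at line 8 remove [dipai] add [uva] -> 12 lines: jlw weeaj mtouh igm hdq jpkk mcywb jdx uva pdsi dsq otxtj
Hunk 2: at line 4 remove [jpkk,mcywb] add [mvzte] -> 11 lines: jlw weeaj mtouh igm hdq mvzte jdx uva pdsi dsq otxtj
Hunk 3: at line 3 remove [hdq,mvzte] add [gfn,dbyz] -> 11 lines: jlw weeaj mtouh igm gfn dbyz jdx uva pdsi dsq otxtj
Hunk 4: at line 2 remove [igm] add [mfpwe,pbc] -> 12 lines: jlw weeaj mtouh mfpwe pbc gfn dbyz jdx uva pdsi dsq otxtj
Hunk 5: at line 9 remove [pdsi,dsq] add [cyq,dvtho] -> 12 lines: jlw weeaj mtouh mfpwe pbc gfn dbyz jdx uva cyq dvtho otxtj
Hunk 6: at line 4 remove [pbc] add [vovn] -> 12 lines: jlw weeaj mtouh mfpwe vovn gfn dbyz jdx uva cyq dvtho otxtj
Hunk 7: at line 8 remove [cyq] add [ytkkp,oisz,hcv] -> 14 lines: jlw weeaj mtouh mfpwe vovn gfn dbyz jdx uva ytkkp oisz hcv dvtho otxtj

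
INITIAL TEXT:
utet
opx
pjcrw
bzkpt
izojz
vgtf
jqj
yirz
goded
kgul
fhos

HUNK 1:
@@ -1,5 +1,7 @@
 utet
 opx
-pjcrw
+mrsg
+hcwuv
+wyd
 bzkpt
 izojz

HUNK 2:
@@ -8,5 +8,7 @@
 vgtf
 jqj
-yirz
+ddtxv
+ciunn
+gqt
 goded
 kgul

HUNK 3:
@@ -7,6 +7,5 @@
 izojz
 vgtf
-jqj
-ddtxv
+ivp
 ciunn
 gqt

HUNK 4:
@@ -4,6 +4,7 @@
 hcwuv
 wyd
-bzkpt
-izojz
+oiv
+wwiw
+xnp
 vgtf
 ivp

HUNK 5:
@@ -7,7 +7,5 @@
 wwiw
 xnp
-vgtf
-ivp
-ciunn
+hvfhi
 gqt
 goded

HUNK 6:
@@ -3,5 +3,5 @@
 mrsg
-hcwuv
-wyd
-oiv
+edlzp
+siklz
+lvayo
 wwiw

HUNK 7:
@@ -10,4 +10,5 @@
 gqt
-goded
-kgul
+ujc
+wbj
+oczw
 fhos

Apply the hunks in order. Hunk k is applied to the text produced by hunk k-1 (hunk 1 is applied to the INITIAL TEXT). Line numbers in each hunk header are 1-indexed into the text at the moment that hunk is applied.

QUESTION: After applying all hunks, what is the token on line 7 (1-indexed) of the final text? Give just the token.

Hunk 1: at line 1 remove [pjcrw] add [mrsg,hcwuv,wyd] -> 13 lines: utet opx mrsg hcwuv wyd bzkpt izojz vgtf jqj yirz goded kgul fhos
Hunk 2: at line 8 remove [yirz] add [ddtxv,ciunn,gqt] -> 15 lines: utet opx mrsg hcwuv wyd bzkpt izojz vgtf jqj ddtxv ciunn gqt goded kgul fhos
Hunk 3: at line 7 remove [jqj,ddtxv] add [ivp] -> 14 lines: utet opx mrsg hcwuv wyd bzkpt izojz vgtf ivp ciunn gqt goded kgul fhos
Hunk 4: at line 4 remove [bzkpt,izojz] add [oiv,wwiw,xnp] -> 15 lines: utet opx mrsg hcwuv wyd oiv wwiw xnp vgtf ivp ciunn gqt goded kgul fhos
Hunk 5: at line 7 remove [vgtf,ivp,ciunn] add [hvfhi] -> 13 lines: utet opx mrsg hcwuv wyd oiv wwiw xnp hvfhi gqt goded kgul fhos
Hunk 6: at line 3 remove [hcwuv,wyd,oiv] add [edlzp,siklz,lvayo] -> 13 lines: utet opx mrsg edlzp siklz lvayo wwiw xnp hvfhi gqt goded kgul fhos
Hunk 7: at line 10 remove [goded,kgul] add [ujc,wbj,oczw] -> 14 lines: utet opx mrsg edlzp siklz lvayo wwiw xnp hvfhi gqt ujc wbj oczw fhos
Final line 7: wwiw

Answer: wwiw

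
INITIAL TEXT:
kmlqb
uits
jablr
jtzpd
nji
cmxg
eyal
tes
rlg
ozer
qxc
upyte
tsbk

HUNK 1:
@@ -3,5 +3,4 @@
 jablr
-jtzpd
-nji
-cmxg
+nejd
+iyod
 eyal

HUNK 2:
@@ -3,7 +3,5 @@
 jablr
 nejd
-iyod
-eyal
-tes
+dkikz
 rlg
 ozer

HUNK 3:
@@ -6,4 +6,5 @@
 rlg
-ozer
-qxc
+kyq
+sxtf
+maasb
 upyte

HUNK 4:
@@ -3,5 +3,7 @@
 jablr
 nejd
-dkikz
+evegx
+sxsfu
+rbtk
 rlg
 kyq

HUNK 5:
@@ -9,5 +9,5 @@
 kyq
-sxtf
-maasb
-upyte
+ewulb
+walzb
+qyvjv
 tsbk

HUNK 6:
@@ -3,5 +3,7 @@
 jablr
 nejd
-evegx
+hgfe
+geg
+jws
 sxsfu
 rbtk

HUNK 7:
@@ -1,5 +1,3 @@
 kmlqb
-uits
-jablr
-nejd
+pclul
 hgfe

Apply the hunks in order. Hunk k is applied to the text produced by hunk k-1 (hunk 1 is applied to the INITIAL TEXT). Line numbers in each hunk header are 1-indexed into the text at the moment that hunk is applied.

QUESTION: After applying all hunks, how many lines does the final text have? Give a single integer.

Answer: 13

Derivation:
Hunk 1: at line 3 remove [jtzpd,nji,cmxg] add [nejd,iyod] -> 12 lines: kmlqb uits jablr nejd iyod eyal tes rlg ozer qxc upyte tsbk
Hunk 2: at line 3 remove [iyod,eyal,tes] add [dkikz] -> 10 lines: kmlqb uits jablr nejd dkikz rlg ozer qxc upyte tsbk
Hunk 3: at line 6 remove [ozer,qxc] add [kyq,sxtf,maasb] -> 11 lines: kmlqb uits jablr nejd dkikz rlg kyq sxtf maasb upyte tsbk
Hunk 4: at line 3 remove [dkikz] add [evegx,sxsfu,rbtk] -> 13 lines: kmlqb uits jablr nejd evegx sxsfu rbtk rlg kyq sxtf maasb upyte tsbk
Hunk 5: at line 9 remove [sxtf,maasb,upyte] add [ewulb,walzb,qyvjv] -> 13 lines: kmlqb uits jablr nejd evegx sxsfu rbtk rlg kyq ewulb walzb qyvjv tsbk
Hunk 6: at line 3 remove [evegx] add [hgfe,geg,jws] -> 15 lines: kmlqb uits jablr nejd hgfe geg jws sxsfu rbtk rlg kyq ewulb walzb qyvjv tsbk
Hunk 7: at line 1 remove [uits,jablr,nejd] add [pclul] -> 13 lines: kmlqb pclul hgfe geg jws sxsfu rbtk rlg kyq ewulb walzb qyvjv tsbk
Final line count: 13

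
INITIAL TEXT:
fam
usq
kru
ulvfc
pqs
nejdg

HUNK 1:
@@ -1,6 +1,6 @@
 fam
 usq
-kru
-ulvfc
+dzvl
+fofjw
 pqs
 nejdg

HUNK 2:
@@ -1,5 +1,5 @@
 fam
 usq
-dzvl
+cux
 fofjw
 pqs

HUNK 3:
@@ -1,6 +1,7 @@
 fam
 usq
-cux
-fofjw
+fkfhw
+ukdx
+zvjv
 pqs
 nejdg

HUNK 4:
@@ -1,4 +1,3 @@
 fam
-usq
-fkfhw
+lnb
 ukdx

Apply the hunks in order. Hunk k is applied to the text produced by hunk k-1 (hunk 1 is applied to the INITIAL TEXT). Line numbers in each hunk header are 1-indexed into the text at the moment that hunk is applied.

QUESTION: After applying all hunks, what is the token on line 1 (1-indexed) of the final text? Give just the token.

Hunk 1: at line 1 remove [kru,ulvfc] add [dzvl,fofjw] -> 6 lines: fam usq dzvl fofjw pqs nejdg
Hunk 2: at line 1 remove [dzvl] add [cux] -> 6 lines: fam usq cux fofjw pqs nejdg
Hunk 3: at line 1 remove [cux,fofjw] add [fkfhw,ukdx,zvjv] -> 7 lines: fam usq fkfhw ukdx zvjv pqs nejdg
Hunk 4: at line 1 remove [usq,fkfhw] add [lnb] -> 6 lines: fam lnb ukdx zvjv pqs nejdg
Final line 1: fam

Answer: fam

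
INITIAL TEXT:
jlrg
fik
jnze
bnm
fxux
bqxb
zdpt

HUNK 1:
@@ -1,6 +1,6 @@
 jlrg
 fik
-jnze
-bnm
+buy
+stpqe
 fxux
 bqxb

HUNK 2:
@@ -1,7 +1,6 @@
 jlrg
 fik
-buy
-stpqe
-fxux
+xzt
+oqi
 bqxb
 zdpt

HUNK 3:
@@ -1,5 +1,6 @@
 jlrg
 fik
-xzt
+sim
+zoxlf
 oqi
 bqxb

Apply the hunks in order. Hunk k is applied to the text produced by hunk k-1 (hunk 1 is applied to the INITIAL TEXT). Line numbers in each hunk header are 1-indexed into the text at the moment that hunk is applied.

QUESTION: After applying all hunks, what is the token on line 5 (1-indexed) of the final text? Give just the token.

Answer: oqi

Derivation:
Hunk 1: at line 1 remove [jnze,bnm] add [buy,stpqe] -> 7 lines: jlrg fik buy stpqe fxux bqxb zdpt
Hunk 2: at line 1 remove [buy,stpqe,fxux] add [xzt,oqi] -> 6 lines: jlrg fik xzt oqi bqxb zdpt
Hunk 3: at line 1 remove [xzt] add [sim,zoxlf] -> 7 lines: jlrg fik sim zoxlf oqi bqxb zdpt
Final line 5: oqi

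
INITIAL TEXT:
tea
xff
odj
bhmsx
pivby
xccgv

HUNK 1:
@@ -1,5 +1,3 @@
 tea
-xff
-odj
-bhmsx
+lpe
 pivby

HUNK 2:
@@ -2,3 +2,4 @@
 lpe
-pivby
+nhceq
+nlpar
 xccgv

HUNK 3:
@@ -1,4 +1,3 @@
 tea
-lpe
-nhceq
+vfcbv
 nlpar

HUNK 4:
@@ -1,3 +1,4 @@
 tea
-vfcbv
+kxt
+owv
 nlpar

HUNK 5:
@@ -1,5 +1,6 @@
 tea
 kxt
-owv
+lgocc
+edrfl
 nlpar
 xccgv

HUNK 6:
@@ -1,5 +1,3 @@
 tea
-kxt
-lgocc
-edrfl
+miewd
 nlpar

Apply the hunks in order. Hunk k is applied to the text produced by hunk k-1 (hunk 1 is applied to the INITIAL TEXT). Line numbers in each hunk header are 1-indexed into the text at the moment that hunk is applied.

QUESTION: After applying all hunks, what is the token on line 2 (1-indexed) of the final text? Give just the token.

Answer: miewd

Derivation:
Hunk 1: at line 1 remove [xff,odj,bhmsx] add [lpe] -> 4 lines: tea lpe pivby xccgv
Hunk 2: at line 2 remove [pivby] add [nhceq,nlpar] -> 5 lines: tea lpe nhceq nlpar xccgv
Hunk 3: at line 1 remove [lpe,nhceq] add [vfcbv] -> 4 lines: tea vfcbv nlpar xccgv
Hunk 4: at line 1 remove [vfcbv] add [kxt,owv] -> 5 lines: tea kxt owv nlpar xccgv
Hunk 5: at line 1 remove [owv] add [lgocc,edrfl] -> 6 lines: tea kxt lgocc edrfl nlpar xccgv
Hunk 6: at line 1 remove [kxt,lgocc,edrfl] add [miewd] -> 4 lines: tea miewd nlpar xccgv
Final line 2: miewd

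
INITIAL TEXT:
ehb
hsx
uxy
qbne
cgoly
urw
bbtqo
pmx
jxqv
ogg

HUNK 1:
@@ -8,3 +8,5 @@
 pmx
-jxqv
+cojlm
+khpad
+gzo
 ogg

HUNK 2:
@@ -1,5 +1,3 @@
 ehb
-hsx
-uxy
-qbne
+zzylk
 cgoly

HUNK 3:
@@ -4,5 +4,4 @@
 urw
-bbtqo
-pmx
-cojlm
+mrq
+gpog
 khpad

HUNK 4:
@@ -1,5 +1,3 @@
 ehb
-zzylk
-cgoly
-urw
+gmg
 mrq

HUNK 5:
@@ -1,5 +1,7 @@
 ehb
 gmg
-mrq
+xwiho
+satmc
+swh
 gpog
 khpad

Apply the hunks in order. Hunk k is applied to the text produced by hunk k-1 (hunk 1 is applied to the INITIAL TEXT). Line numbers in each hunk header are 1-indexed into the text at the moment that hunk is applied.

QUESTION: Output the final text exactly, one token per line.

Hunk 1: at line 8 remove [jxqv] add [cojlm,khpad,gzo] -> 12 lines: ehb hsx uxy qbne cgoly urw bbtqo pmx cojlm khpad gzo ogg
Hunk 2: at line 1 remove [hsx,uxy,qbne] add [zzylk] -> 10 lines: ehb zzylk cgoly urw bbtqo pmx cojlm khpad gzo ogg
Hunk 3: at line 4 remove [bbtqo,pmx,cojlm] add [mrq,gpog] -> 9 lines: ehb zzylk cgoly urw mrq gpog khpad gzo ogg
Hunk 4: at line 1 remove [zzylk,cgoly,urw] add [gmg] -> 7 lines: ehb gmg mrq gpog khpad gzo ogg
Hunk 5: at line 1 remove [mrq] add [xwiho,satmc,swh] -> 9 lines: ehb gmg xwiho satmc swh gpog khpad gzo ogg

Answer: ehb
gmg
xwiho
satmc
swh
gpog
khpad
gzo
ogg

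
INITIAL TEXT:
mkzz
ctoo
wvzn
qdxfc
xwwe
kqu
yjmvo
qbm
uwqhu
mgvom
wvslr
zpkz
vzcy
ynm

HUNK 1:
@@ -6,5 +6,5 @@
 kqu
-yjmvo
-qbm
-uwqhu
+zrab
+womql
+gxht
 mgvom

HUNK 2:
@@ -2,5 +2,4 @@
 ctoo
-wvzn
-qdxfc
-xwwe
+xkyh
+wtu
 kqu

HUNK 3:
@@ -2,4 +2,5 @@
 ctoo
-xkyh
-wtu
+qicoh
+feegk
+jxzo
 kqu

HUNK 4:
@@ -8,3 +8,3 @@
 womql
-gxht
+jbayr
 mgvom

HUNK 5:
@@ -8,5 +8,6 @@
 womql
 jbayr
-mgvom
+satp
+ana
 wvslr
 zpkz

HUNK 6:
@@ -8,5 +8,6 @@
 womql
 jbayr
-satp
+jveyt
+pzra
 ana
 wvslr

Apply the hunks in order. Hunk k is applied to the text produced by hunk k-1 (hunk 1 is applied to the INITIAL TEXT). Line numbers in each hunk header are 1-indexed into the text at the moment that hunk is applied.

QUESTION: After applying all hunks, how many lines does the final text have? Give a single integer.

Answer: 16

Derivation:
Hunk 1: at line 6 remove [yjmvo,qbm,uwqhu] add [zrab,womql,gxht] -> 14 lines: mkzz ctoo wvzn qdxfc xwwe kqu zrab womql gxht mgvom wvslr zpkz vzcy ynm
Hunk 2: at line 2 remove [wvzn,qdxfc,xwwe] add [xkyh,wtu] -> 13 lines: mkzz ctoo xkyh wtu kqu zrab womql gxht mgvom wvslr zpkz vzcy ynm
Hunk 3: at line 2 remove [xkyh,wtu] add [qicoh,feegk,jxzo] -> 14 lines: mkzz ctoo qicoh feegk jxzo kqu zrab womql gxht mgvom wvslr zpkz vzcy ynm
Hunk 4: at line 8 remove [gxht] add [jbayr] -> 14 lines: mkzz ctoo qicoh feegk jxzo kqu zrab womql jbayr mgvom wvslr zpkz vzcy ynm
Hunk 5: at line 8 remove [mgvom] add [satp,ana] -> 15 lines: mkzz ctoo qicoh feegk jxzo kqu zrab womql jbayr satp ana wvslr zpkz vzcy ynm
Hunk 6: at line 8 remove [satp] add [jveyt,pzra] -> 16 lines: mkzz ctoo qicoh feegk jxzo kqu zrab womql jbayr jveyt pzra ana wvslr zpkz vzcy ynm
Final line count: 16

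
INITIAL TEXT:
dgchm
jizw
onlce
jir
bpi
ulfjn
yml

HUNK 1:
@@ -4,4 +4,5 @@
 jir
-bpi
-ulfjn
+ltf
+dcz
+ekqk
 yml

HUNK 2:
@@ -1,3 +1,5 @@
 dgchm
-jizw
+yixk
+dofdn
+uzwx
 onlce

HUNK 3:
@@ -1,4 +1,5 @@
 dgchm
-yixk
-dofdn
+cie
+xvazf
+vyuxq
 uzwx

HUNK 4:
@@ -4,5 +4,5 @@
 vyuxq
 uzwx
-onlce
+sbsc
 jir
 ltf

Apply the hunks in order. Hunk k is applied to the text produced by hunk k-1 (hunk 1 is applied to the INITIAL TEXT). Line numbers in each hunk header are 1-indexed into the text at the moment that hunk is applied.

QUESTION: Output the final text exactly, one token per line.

Answer: dgchm
cie
xvazf
vyuxq
uzwx
sbsc
jir
ltf
dcz
ekqk
yml

Derivation:
Hunk 1: at line 4 remove [bpi,ulfjn] add [ltf,dcz,ekqk] -> 8 lines: dgchm jizw onlce jir ltf dcz ekqk yml
Hunk 2: at line 1 remove [jizw] add [yixk,dofdn,uzwx] -> 10 lines: dgchm yixk dofdn uzwx onlce jir ltf dcz ekqk yml
Hunk 3: at line 1 remove [yixk,dofdn] add [cie,xvazf,vyuxq] -> 11 lines: dgchm cie xvazf vyuxq uzwx onlce jir ltf dcz ekqk yml
Hunk 4: at line 4 remove [onlce] add [sbsc] -> 11 lines: dgchm cie xvazf vyuxq uzwx sbsc jir ltf dcz ekqk yml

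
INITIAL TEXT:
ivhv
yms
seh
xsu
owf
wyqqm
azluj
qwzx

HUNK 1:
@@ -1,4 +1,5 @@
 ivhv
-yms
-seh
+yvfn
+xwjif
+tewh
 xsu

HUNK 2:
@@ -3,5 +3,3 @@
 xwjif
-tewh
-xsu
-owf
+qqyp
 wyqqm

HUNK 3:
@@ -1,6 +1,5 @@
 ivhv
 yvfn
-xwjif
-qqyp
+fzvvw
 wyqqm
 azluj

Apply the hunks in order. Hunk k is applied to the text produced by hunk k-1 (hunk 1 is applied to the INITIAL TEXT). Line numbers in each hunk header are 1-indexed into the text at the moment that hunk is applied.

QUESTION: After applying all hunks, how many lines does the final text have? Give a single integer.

Answer: 6

Derivation:
Hunk 1: at line 1 remove [yms,seh] add [yvfn,xwjif,tewh] -> 9 lines: ivhv yvfn xwjif tewh xsu owf wyqqm azluj qwzx
Hunk 2: at line 3 remove [tewh,xsu,owf] add [qqyp] -> 7 lines: ivhv yvfn xwjif qqyp wyqqm azluj qwzx
Hunk 3: at line 1 remove [xwjif,qqyp] add [fzvvw] -> 6 lines: ivhv yvfn fzvvw wyqqm azluj qwzx
Final line count: 6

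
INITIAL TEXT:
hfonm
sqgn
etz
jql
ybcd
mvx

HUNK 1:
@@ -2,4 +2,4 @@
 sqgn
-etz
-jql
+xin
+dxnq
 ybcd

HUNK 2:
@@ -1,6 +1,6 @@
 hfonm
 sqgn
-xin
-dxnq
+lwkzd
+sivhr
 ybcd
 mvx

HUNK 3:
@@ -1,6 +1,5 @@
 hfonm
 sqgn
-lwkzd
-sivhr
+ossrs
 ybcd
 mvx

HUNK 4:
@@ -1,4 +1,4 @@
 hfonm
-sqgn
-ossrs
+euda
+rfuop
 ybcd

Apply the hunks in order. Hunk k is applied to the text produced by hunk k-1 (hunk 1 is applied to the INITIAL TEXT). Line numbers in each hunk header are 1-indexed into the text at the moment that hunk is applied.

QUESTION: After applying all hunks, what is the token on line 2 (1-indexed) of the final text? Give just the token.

Hunk 1: at line 2 remove [etz,jql] add [xin,dxnq] -> 6 lines: hfonm sqgn xin dxnq ybcd mvx
Hunk 2: at line 1 remove [xin,dxnq] add [lwkzd,sivhr] -> 6 lines: hfonm sqgn lwkzd sivhr ybcd mvx
Hunk 3: at line 1 remove [lwkzd,sivhr] add [ossrs] -> 5 lines: hfonm sqgn ossrs ybcd mvx
Hunk 4: at line 1 remove [sqgn,ossrs] add [euda,rfuop] -> 5 lines: hfonm euda rfuop ybcd mvx
Final line 2: euda

Answer: euda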